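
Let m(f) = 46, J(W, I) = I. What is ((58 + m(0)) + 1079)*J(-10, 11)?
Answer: 13013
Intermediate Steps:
((58 + m(0)) + 1079)*J(-10, 11) = ((58 + 46) + 1079)*11 = (104 + 1079)*11 = 1183*11 = 13013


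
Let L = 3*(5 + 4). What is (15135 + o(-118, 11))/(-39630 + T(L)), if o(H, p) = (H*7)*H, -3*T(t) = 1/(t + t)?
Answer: -18241686/6420061 ≈ -2.8414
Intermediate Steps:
L = 27 (L = 3*9 = 27)
T(t) = -1/(6*t) (T(t) = -1/(3*(t + t)) = -1/(2*t)/3 = -1/(6*t))
o(H, p) = 7*H**2 (o(H, p) = (7*H)*H = 7*H**2)
(15135 + o(-118, 11))/(-39630 + T(L)) = (15135 + 7*(-118)**2)/(-39630 - 1/6/27) = (15135 + 7*13924)/(-39630 - 1/6*1/27) = (15135 + 97468)/(-39630 - 1/162) = 112603/(-6420061/162) = 112603*(-162/6420061) = -18241686/6420061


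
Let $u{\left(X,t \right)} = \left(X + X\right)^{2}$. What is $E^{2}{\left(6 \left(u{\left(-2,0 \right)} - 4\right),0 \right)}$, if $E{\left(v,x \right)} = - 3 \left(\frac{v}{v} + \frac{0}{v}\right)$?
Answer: $9$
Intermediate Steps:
$u{\left(X,t \right)} = 4 X^{2}$ ($u{\left(X,t \right)} = \left(2 X\right)^{2} = 4 X^{2}$)
$E{\left(v,x \right)} = -3$ ($E{\left(v,x \right)} = - 3 \left(1 + 0\right) = \left(-3\right) 1 = -3$)
$E^{2}{\left(6 \left(u{\left(-2,0 \right)} - 4\right),0 \right)} = \left(-3\right)^{2} = 9$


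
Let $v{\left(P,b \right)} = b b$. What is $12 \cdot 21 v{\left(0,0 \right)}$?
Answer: $0$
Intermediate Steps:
$v{\left(P,b \right)} = b^{2}$
$12 \cdot 21 v{\left(0,0 \right)} = 12 \cdot 21 \cdot 0^{2} = 252 \cdot 0 = 0$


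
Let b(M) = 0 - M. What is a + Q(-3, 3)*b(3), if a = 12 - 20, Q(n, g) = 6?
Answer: -26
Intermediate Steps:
b(M) = -M
a = -8
a + Q(-3, 3)*b(3) = -8 + 6*(-1*3) = -8 + 6*(-3) = -8 - 18 = -26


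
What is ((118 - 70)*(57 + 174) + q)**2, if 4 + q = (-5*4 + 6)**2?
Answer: 127238400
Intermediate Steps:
q = 192 (q = -4 + (-5*4 + 6)**2 = -4 + (-20 + 6)**2 = -4 + (-14)**2 = -4 + 196 = 192)
((118 - 70)*(57 + 174) + q)**2 = ((118 - 70)*(57 + 174) + 192)**2 = (48*231 + 192)**2 = (11088 + 192)**2 = 11280**2 = 127238400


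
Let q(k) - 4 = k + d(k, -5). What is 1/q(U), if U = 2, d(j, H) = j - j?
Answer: ⅙ ≈ 0.16667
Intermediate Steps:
d(j, H) = 0
q(k) = 4 + k (q(k) = 4 + (k + 0) = 4 + k)
1/q(U) = 1/(4 + 2) = 1/6 = ⅙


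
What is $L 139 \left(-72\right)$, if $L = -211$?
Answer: $2111688$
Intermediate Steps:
$L 139 \left(-72\right) = \left(-211\right) 139 \left(-72\right) = \left(-29329\right) \left(-72\right) = 2111688$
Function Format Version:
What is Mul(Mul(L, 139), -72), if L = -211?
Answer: 2111688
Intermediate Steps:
Mul(Mul(L, 139), -72) = Mul(Mul(-211, 139), -72) = Mul(-29329, -72) = 2111688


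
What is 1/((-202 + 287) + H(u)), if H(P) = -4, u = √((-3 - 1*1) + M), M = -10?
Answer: 1/81 ≈ 0.012346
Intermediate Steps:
u = I*√14 (u = √((-3 - 1*1) - 10) = √((-3 - 1) - 10) = √(-4 - 10) = √(-14) = I*√14 ≈ 3.7417*I)
1/((-202 + 287) + H(u)) = 1/((-202 + 287) - 4) = 1/(85 - 4) = 1/81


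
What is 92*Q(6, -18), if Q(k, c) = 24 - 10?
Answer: 1288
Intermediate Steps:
Q(k, c) = 14
92*Q(6, -18) = 92*14 = 1288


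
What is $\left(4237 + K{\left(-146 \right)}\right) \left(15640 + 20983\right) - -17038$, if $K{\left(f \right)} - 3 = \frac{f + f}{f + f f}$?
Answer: $\frac{22518217664}{145} \approx 1.553 \cdot 10^{8}$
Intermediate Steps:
$K{\left(f \right)} = 3 + \frac{2 f}{f + f^{2}}$ ($K{\left(f \right)} = 3 + \frac{f + f}{f + f f} = 3 + \frac{2 f}{f + f^{2}}$)
$\left(4237 + K{\left(-146 \right)}\right) \left(15640 + 20983\right) - -17038 = \left(4237 + \frac{5 + 3 \left(-146\right)}{1 - 146}\right) \left(15640 + 20983\right) - -17038 = \left(4237 + \frac{5 - 438}{-145}\right) 36623 + 17038 = \left(4237 - - \frac{433}{145}\right) 36623 + 17038 = \left(4237 + \frac{433}{145}\right) 36623 + 17038 = \frac{614798}{145} \cdot 36623 + 17038 = \frac{22515747154}{145} + 17038 = \frac{22518217664}{145}$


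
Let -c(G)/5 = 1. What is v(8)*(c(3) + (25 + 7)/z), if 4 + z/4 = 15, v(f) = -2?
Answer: 94/11 ≈ 8.5455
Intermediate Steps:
c(G) = -5 (c(G) = -5*1 = -5)
z = 44 (z = -16 + 4*15 = -16 + 60 = 44)
v(8)*(c(3) + (25 + 7)/z) = -2*(-5 + (25 + 7)/44) = -2*(-5 + 32*(1/44)) = -2*(-5 + 8/11) = -2*(-47/11) = 94/11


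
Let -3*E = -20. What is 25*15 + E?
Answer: 1145/3 ≈ 381.67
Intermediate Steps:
E = 20/3 (E = -⅓*(-20) = 20/3 ≈ 6.6667)
25*15 + E = 25*15 + 20/3 = 375 + 20/3 = 1145/3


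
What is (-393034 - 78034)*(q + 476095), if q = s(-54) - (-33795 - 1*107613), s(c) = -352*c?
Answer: -299839963748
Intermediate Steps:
q = 160416 (q = -352*(-54) - (-33795 - 1*107613) = 19008 - (-33795 - 107613) = 19008 - 1*(-141408) = 19008 + 141408 = 160416)
(-393034 - 78034)*(q + 476095) = (-393034 - 78034)*(160416 + 476095) = -471068*636511 = -299839963748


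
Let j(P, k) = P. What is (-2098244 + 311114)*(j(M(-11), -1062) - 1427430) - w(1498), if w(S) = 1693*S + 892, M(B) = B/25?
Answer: 12755006126156/5 ≈ 2.5510e+12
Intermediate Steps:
M(B) = B/25 (M(B) = B*(1/25) = B/25)
w(S) = 892 + 1693*S
(-2098244 + 311114)*(j(M(-11), -1062) - 1427430) - w(1498) = (-2098244 + 311114)*((1/25)*(-11) - 1427430) - (892 + 1693*1498) = -1787130*(-11/25 - 1427430) - (892 + 2536114) = -1787130*(-35685761/25) - 1*2537006 = 12755018811186/5 - 2537006 = 12755006126156/5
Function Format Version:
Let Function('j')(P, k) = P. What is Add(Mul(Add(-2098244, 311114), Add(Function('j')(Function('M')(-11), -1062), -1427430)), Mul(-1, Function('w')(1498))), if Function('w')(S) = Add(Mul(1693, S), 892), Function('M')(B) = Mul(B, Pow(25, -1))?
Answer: Rational(12755006126156, 5) ≈ 2.5510e+12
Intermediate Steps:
Function('M')(B) = Mul(Rational(1, 25), B) (Function('M')(B) = Mul(B, Rational(1, 25)) = Mul(Rational(1, 25), B))
Function('w')(S) = Add(892, Mul(1693, S))
Add(Mul(Add(-2098244, 311114), Add(Function('j')(Function('M')(-11), -1062), -1427430)), Mul(-1, Function('w')(1498))) = Add(Mul(Add(-2098244, 311114), Add(Mul(Rational(1, 25), -11), -1427430)), Mul(-1, Add(892, Mul(1693, 1498)))) = Add(Mul(-1787130, Add(Rational(-11, 25), -1427430)), Mul(-1, Add(892, 2536114))) = Add(Mul(-1787130, Rational(-35685761, 25)), Mul(-1, 2537006)) = Add(Rational(12755018811186, 5), -2537006) = Rational(12755006126156, 5)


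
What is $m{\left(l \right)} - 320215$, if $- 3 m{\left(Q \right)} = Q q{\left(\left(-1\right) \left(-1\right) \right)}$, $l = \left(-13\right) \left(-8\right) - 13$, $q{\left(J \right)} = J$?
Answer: $- \frac{960736}{3} \approx -3.2025 \cdot 10^{5}$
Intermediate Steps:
$l = 91$ ($l = 104 - 13 = 91$)
$m{\left(Q \right)} = - \frac{Q}{3}$ ($m{\left(Q \right)} = - \frac{Q \left(\left(-1\right) \left(-1\right)\right)}{3} = - \frac{Q 1}{3} = - \frac{Q}{3}$)
$m{\left(l \right)} - 320215 = \left(- \frac{1}{3}\right) 91 - 320215 = - \frac{91}{3} - 320215 = - \frac{960736}{3}$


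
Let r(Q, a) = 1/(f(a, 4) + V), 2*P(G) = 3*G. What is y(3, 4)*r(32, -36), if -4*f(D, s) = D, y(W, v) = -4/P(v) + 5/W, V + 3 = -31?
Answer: -1/25 ≈ -0.040000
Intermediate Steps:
V = -34 (V = -3 - 31 = -34)
P(G) = 3*G/2 (P(G) = (3*G)/2 = 3*G/2)
y(W, v) = 5/W - 8/(3*v) (y(W, v) = -4*2/(3*v) + 5/W = -8/(3*v) + 5/W = 5/W - 8/(3*v))
f(D, s) = -D/4
r(Q, a) = 1/(-34 - a/4) (r(Q, a) = 1/(-a/4 - 34) = 1/(-34 - a/4))
y(3, 4)*r(32, -36) = (5/3 - 8/3/4)*(-4/(136 - 36)) = (5*(1/3) - 8/3*1/4)*(-4/100) = (5/3 - 2/3)*(-4*1/100) = 1*(-1/25) = -1/25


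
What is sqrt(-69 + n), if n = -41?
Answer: I*sqrt(110) ≈ 10.488*I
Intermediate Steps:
sqrt(-69 + n) = sqrt(-69 - 41) = sqrt(-110) = I*sqrt(110)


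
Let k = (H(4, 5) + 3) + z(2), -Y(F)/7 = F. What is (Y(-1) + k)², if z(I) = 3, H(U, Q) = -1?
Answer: 144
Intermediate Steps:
Y(F) = -7*F
k = 5 (k = (-1 + 3) + 3 = 2 + 3 = 5)
(Y(-1) + k)² = (-7*(-1) + 5)² = (7 + 5)² = 12² = 144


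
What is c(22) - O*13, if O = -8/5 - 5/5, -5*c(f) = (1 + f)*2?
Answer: 123/5 ≈ 24.600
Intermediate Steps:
c(f) = -⅖ - 2*f/5 (c(f) = -(1 + f)*2/5 = -(2 + 2*f)/5 = -⅖ - 2*f/5)
O = -13/5 (O = -8*⅕ - 5*⅕ = -8/5 - 1 = -13/5 ≈ -2.6000)
c(22) - O*13 = (-⅖ - ⅖*22) - (-13)*13/5 = (-⅖ - 44/5) - 1*(-169/5) = -46/5 + 169/5 = 123/5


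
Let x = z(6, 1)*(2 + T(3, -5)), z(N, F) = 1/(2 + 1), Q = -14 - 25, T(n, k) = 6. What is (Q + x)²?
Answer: 11881/9 ≈ 1320.1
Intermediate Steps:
Q = -39
z(N, F) = ⅓ (z(N, F) = 1/3 = ⅓)
x = 8/3 (x = (2 + 6)/3 = (⅓)*8 = 8/3 ≈ 2.6667)
(Q + x)² = (-39 + 8/3)² = (-109/3)² = 11881/9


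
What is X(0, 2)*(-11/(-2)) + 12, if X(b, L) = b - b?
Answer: 12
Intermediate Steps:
X(b, L) = 0
X(0, 2)*(-11/(-2)) + 12 = 0*(-11/(-2)) + 12 = 0*(-11*(-½)) + 12 = 0*(11/2) + 12 = 0 + 12 = 12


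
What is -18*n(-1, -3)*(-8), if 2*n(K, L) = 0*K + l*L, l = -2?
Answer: 432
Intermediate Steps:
n(K, L) = -L (n(K, L) = (0*K - 2*L)/2 = (0 - 2*L)/2 = (-2*L)/2 = -L)
-18*n(-1, -3)*(-8) = -(-18)*(-3)*(-8) = -18*3*(-8) = -54*(-8) = 432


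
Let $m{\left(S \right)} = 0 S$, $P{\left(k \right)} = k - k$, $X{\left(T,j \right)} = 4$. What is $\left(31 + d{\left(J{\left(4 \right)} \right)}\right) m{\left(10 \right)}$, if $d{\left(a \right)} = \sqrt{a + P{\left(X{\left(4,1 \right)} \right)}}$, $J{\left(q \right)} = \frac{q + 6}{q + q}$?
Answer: $0$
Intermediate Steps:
$J{\left(q \right)} = \frac{6 + q}{2 q}$
$P{\left(k \right)} = 0$
$m{\left(S \right)} = 0$
$d{\left(a \right)} = \sqrt{a}$ ($d{\left(a \right)} = \sqrt{a + 0} = \sqrt{a}$)
$\left(31 + d{\left(J{\left(4 \right)} \right)}\right) m{\left(10 \right)} = \left(31 + \sqrt{\frac{6 + 4}{2 \cdot 4}}\right) 0 = \left(31 + \sqrt{\frac{1}{2} \cdot \frac{1}{4} \cdot 10}\right) 0 = \left(31 + \sqrt{\frac{5}{4}}\right) 0 = \left(31 + \frac{\sqrt{5}}{2}\right) 0 = 0$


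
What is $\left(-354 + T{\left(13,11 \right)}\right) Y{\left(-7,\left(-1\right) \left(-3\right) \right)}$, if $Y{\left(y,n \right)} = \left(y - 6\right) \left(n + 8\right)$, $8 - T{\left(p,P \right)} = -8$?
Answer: $48334$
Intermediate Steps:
$T{\left(p,P \right)} = 16$ ($T{\left(p,P \right)} = 8 - -8 = 8 + 8 = 16$)
$Y{\left(y,n \right)} = \left(-6 + y\right) \left(8 + n\right)$
$\left(-354 + T{\left(13,11 \right)}\right) Y{\left(-7,\left(-1\right) \left(-3\right) \right)} = \left(-354 + 16\right) \left(-48 - 6 \left(\left(-1\right) \left(-3\right)\right) + 8 \left(-7\right) + \left(-1\right) \left(-3\right) \left(-7\right)\right) = - 338 \left(-48 - 18 - 56 + 3 \left(-7\right)\right) = - 338 \left(-48 - 18 - 56 - 21\right) = \left(-338\right) \left(-143\right) = 48334$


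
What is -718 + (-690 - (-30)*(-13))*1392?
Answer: -1504078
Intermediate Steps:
-718 + (-690 - (-30)*(-13))*1392 = -718 + (-690 - 1*390)*1392 = -718 + (-690 - 390)*1392 = -718 - 1080*1392 = -718 - 1503360 = -1504078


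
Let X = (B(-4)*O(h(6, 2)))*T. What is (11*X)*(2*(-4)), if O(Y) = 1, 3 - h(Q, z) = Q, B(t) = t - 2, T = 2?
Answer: 1056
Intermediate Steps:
B(t) = -2 + t
h(Q, z) = 3 - Q
X = -12 (X = ((-2 - 4)*1)*2 = -6*1*2 = -6*2 = -12)
(11*X)*(2*(-4)) = (11*(-12))*(2*(-4)) = -132*(-8) = 1056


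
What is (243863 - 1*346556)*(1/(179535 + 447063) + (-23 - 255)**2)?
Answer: -1657670400283423/208866 ≈ -7.9365e+9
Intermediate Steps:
(243863 - 1*346556)*(1/(179535 + 447063) + (-23 - 255)**2) = (243863 - 346556)*(1/626598 + (-278)**2) = -102693*(1/626598 + 77284) = -102693*48425999833/626598 = -1657670400283423/208866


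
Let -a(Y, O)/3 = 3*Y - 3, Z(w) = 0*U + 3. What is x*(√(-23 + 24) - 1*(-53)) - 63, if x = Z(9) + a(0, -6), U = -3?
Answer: 585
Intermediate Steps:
Z(w) = 3 (Z(w) = 0*(-3) + 3 = 0 + 3 = 3)
a(Y, O) = 9 - 9*Y (a(Y, O) = -3*(3*Y - 3) = -3*(-3 + 3*Y) = 9 - 9*Y)
x = 12 (x = 3 + (9 - 9*0) = 3 + (9 + 0) = 3 + 9 = 12)
x*(√(-23 + 24) - 1*(-53)) - 63 = 12*(√(-23 + 24) - 1*(-53)) - 63 = 12*(√1 + 53) - 63 = 12*(1 + 53) - 63 = 12*54 - 63 = 648 - 63 = 585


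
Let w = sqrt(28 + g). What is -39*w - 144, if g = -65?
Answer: -144 - 39*I*sqrt(37) ≈ -144.0 - 237.23*I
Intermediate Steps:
w = I*sqrt(37) (w = sqrt(28 - 65) = sqrt(-37) = I*sqrt(37) ≈ 6.0828*I)
-39*w - 144 = -39*I*sqrt(37) - 144 = -144 - 39*I*sqrt(37)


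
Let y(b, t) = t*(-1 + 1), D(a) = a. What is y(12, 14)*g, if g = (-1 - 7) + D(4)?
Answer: 0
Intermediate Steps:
y(b, t) = 0 (y(b, t) = t*0 = 0)
g = -4 (g = (-1 - 7) + 4 = -8 + 4 = -4)
y(12, 14)*g = 0*(-4) = 0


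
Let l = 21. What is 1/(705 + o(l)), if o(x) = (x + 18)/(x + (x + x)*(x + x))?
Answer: 595/419488 ≈ 0.0014184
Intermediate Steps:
o(x) = (18 + x)/(x + 4*x²) (o(x) = (18 + x)/(x + (2*x)*(2*x)) = (18 + x)/(x + 4*x²))
1/(705 + o(l)) = 1/(705 + (18 + 21)/(21*(1 + 4*21))) = 1/(705 + (1/21)*39/(1 + 84)) = 1/(705 + (1/21)*39/85) = 1/(705 + (1/21)*(1/85)*39) = 1/(705 + 13/595) = 1/(419488/595) = 595/419488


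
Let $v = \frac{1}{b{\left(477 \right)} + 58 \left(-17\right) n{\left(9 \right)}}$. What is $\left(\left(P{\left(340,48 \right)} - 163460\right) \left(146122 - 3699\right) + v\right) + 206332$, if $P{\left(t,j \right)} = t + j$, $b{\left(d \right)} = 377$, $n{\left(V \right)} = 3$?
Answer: $- \frac{59943717577045}{2581} \approx -2.3225 \cdot 10^{10}$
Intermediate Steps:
$P{\left(t,j \right)} = j + t$
$v = - \frac{1}{2581}$ ($v = \frac{1}{377 + 58 \left(-17\right) 3} = \frac{1}{377 - 2958} = \frac{1}{-2581} = - \frac{1}{2581} \approx -0.00038745$)
$\left(\left(P{\left(340,48 \right)} - 163460\right) \left(146122 - 3699\right) + v\right) + 206332 = \left(\left(\left(48 + 340\right) - 163460\right) \left(146122 - 3699\right) - \frac{1}{2581}\right) + 206332 = \left(\left(388 - 163460\right) 142423 - \frac{1}{2581}\right) + 206332 = \left(\left(-163072\right) 142423 - \frac{1}{2581}\right) + 206332 = \left(-23225203456 - \frac{1}{2581}\right) + 206332 = - \frac{59944250119937}{2581} + 206332 = - \frac{59943717577045}{2581}$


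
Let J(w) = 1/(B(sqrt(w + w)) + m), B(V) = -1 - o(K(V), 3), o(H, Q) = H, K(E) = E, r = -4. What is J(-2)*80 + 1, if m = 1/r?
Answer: -1511/89 + 2560*I/89 ≈ -16.978 + 28.764*I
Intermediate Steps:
m = -1/4 (m = 1/(-4) = -1/4 ≈ -0.25000)
B(V) = -1 - V
J(w) = 1/(-5/4 - sqrt(2)*sqrt(w)) (J(w) = 1/((-1 - sqrt(w + w)) - 1/4) = 1/((-1 - sqrt(2*w)) - 1/4) = 1/((-1 - sqrt(2)*sqrt(w)) - 1/4) = 1/(-5/4 - sqrt(2)*sqrt(w)))
J(-2)*80 + 1 = -4/(5 + 4*sqrt(2)*sqrt(-2))*80 + 1 = -4/(5 + 4*sqrt(2)*(I*sqrt(2)))*80 + 1 = -4*(5 - 8*I)/89*80 + 1 = -320*(5 - 8*I)/89 + 1 = 1 - 320*(5 - 8*I)/89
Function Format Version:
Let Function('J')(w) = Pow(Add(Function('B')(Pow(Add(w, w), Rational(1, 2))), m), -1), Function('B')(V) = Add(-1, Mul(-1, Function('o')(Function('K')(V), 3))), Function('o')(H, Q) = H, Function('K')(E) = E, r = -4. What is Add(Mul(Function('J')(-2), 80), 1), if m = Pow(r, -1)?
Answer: Add(Rational(-1511, 89), Mul(Rational(2560, 89), I)) ≈ Add(-16.978, Mul(28.764, I))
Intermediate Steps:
m = Rational(-1, 4) (m = Pow(-4, -1) = Rational(-1, 4) ≈ -0.25000)
Function('B')(V) = Add(-1, Mul(-1, V))
Function('J')(w) = Pow(Add(Rational(-5, 4), Mul(-1, Pow(2, Rational(1, 2)), Pow(w, Rational(1, 2)))), -1) (Function('J')(w) = Pow(Add(Add(-1, Mul(-1, Pow(Add(w, w), Rational(1, 2)))), Rational(-1, 4)), -1) = Pow(Add(Add(-1, Mul(-1, Pow(Mul(2, w), Rational(1, 2)))), Rational(-1, 4)), -1) = Pow(Add(Add(-1, Mul(-1, Mul(Pow(2, Rational(1, 2)), Pow(w, Rational(1, 2))))), Rational(-1, 4)), -1) = Pow(Add(Add(-1, Mul(-1, Pow(2, Rational(1, 2)), Pow(w, Rational(1, 2)))), Rational(-1, 4)), -1) = Pow(Add(Rational(-5, 4), Mul(-1, Pow(2, Rational(1, 2)), Pow(w, Rational(1, 2)))), -1))
Add(Mul(Function('J')(-2), 80), 1) = Add(Mul(Mul(-4, Pow(Add(5, Mul(4, Pow(2, Rational(1, 2)), Pow(-2, Rational(1, 2)))), -1)), 80), 1) = Add(Mul(Mul(-4, Pow(Add(5, Mul(4, Pow(2, Rational(1, 2)), Mul(I, Pow(2, Rational(1, 2))))), -1)), 80), 1) = Add(Mul(Mul(-4, Pow(Add(5, Mul(8, I)), -1)), 80), 1) = Add(Mul(Mul(-4, Mul(Rational(1, 89), Add(5, Mul(-8, I)))), 80), 1) = Add(Mul(Mul(Rational(-4, 89), Add(5, Mul(-8, I))), 80), 1) = Add(Mul(Rational(-320, 89), Add(5, Mul(-8, I))), 1) = Add(1, Mul(Rational(-320, 89), Add(5, Mul(-8, I))))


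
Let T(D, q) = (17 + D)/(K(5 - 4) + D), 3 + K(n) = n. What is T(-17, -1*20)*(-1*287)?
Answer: 0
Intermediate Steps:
K(n) = -3 + n
T(D, q) = (17 + D)/(-2 + D) (T(D, q) = (17 + D)/((-3 + (5 - 4)) + D) = (17 + D)/((-3 + 1) + D) = (17 + D)/(-2 + D))
T(-17, -1*20)*(-1*287) = ((17 - 17)/(-2 - 17))*(-1*287) = (0/(-19))*(-287) = -1/19*0*(-287) = 0*(-287) = 0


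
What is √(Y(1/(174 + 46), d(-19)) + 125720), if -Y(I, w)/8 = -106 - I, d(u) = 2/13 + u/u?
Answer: √382868310/55 ≈ 355.76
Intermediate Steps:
d(u) = 15/13 (d(u) = 2*(1/13) + 1 = 2/13 + 1 = 15/13)
Y(I, w) = 848 + 8*I (Y(I, w) = -8*(-106 - I) = 848 + 8*I)
√(Y(1/(174 + 46), d(-19)) + 125720) = √((848 + 8/(174 + 46)) + 125720) = √((848 + 8/220) + 125720) = √((848 + 8*(1/220)) + 125720) = √((848 + 2/55) + 125720) = √(46642/55 + 125720) = √(6961242/55) = √382868310/55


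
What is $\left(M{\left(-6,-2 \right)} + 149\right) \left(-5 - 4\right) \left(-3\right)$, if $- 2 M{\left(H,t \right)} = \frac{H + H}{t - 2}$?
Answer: $\frac{7965}{2} \approx 3982.5$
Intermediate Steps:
$M{\left(H,t \right)} = - \frac{H}{-2 + t}$ ($M{\left(H,t \right)} = - \frac{\left(H + H\right) \frac{1}{t - 2}}{2} = - \frac{2 H \frac{1}{-2 + t}}{2} = - \frac{H}{-2 + t}$)
$\left(M{\left(-6,-2 \right)} + 149\right) \left(-5 - 4\right) \left(-3\right) = \left(\left(-1\right) \left(-6\right) \frac{1}{-2 - 2} + 149\right) \left(-5 - 4\right) \left(-3\right) = \left(\left(-1\right) \left(-6\right) \frac{1}{-4} + 149\right) \left(\left(-9\right) \left(-3\right)\right) = \left(\left(-1\right) \left(-6\right) \left(- \frac{1}{4}\right) + 149\right) 27 = \left(- \frac{3}{2} + 149\right) 27 = \frac{295}{2} \cdot 27 = \frac{7965}{2}$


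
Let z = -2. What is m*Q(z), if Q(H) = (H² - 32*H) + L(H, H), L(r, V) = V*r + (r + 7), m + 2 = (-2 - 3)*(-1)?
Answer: 231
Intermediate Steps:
m = 3 (m = -2 + (-2 - 3)*(-1) = -2 - 5*(-1) = -2 + 5 = 3)
L(r, V) = 7 + r + V*r (L(r, V) = V*r + (7 + r) = 7 + r + V*r)
Q(H) = 7 - 31*H + 2*H² (Q(H) = (H² - 32*H) + (7 + H + H*H) = (H² - 32*H) + (7 + H + H²) = 7 - 31*H + 2*H²)
m*Q(z) = 3*(7 - 31*(-2) + 2*(-2)²) = 3*(7 + 62 + 2*4) = 3*(7 + 62 + 8) = 3*77 = 231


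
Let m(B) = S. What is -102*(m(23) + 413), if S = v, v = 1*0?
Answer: -42126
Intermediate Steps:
v = 0
S = 0
m(B) = 0
-102*(m(23) + 413) = -102*(0 + 413) = -102*413 = -42126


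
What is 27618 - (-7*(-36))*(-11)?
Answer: 30390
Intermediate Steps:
27618 - (-7*(-36))*(-11) = 27618 - 252*(-11) = 27618 - 1*(-2772) = 27618 + 2772 = 30390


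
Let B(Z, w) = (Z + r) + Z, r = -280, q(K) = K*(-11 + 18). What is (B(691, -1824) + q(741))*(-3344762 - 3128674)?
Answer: -40711439004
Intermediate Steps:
q(K) = 7*K (q(K) = K*7 = 7*K)
B(Z, w) = -280 + 2*Z (B(Z, w) = (Z - 280) + Z = (-280 + Z) + Z = -280 + 2*Z)
(B(691, -1824) + q(741))*(-3344762 - 3128674) = ((-280 + 2*691) + 7*741)*(-3344762 - 3128674) = ((-280 + 1382) + 5187)*(-6473436) = (1102 + 5187)*(-6473436) = 6289*(-6473436) = -40711439004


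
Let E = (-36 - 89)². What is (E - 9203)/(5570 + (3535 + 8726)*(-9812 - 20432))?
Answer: -3211/185408057 ≈ -1.7319e-5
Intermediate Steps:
E = 15625 (E = (-125)² = 15625)
(E - 9203)/(5570 + (3535 + 8726)*(-9812 - 20432)) = (15625 - 9203)/(5570 + (3535 + 8726)*(-9812 - 20432)) = 6422/(5570 + 12261*(-30244)) = 6422/(5570 - 370821684) = 6422/(-370816114) = 6422*(-1/370816114) = -3211/185408057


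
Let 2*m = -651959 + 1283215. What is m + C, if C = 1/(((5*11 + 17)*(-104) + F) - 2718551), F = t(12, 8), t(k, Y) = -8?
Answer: 860416762515/2726047 ≈ 3.1563e+5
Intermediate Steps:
F = -8
m = 315628 (m = (-651959 + 1283215)/2 = (½)*631256 = 315628)
C = -1/2726047 (C = 1/(((5*11 + 17)*(-104) - 8) - 2718551) = 1/(((55 + 17)*(-104) - 8) - 2718551) = 1/((72*(-104) - 8) - 2718551) = 1/((-7488 - 8) - 2718551) = 1/(-7496 - 2718551) = 1/(-2726047) = -1/2726047 ≈ -3.6683e-7)
m + C = 315628 - 1/2726047 = 860416762515/2726047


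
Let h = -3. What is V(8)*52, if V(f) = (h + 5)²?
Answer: 208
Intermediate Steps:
V(f) = 4 (V(f) = (-3 + 5)² = 2² = 4)
V(8)*52 = 4*52 = 208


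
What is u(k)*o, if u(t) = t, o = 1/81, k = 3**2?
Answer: 1/9 ≈ 0.11111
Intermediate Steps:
k = 9
o = 1/81 ≈ 0.012346
u(k)*o = 9*(1/81) = 1/9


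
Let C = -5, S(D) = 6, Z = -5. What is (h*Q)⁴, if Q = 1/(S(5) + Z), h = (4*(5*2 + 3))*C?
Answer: 4569760000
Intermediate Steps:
h = -260 (h = (4*(5*2 + 3))*(-5) = (4*(10 + 3))*(-5) = (4*13)*(-5) = 52*(-5) = -260)
Q = 1 (Q = 1/(6 - 5) = 1/1 = 1)
(h*Q)⁴ = (-260*1)⁴ = (-260)⁴ = 4569760000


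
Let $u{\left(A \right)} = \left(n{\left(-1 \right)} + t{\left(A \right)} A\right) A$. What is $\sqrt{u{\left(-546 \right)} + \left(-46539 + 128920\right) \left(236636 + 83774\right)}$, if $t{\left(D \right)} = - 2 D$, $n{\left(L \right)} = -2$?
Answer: $143 \sqrt{1306726} \approx 1.6347 \cdot 10^{5}$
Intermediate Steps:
$u{\left(A \right)} = A \left(-2 - 2 A^{2}\right)$ ($u{\left(A \right)} = \left(-2 + - 2 A A\right) A = \left(-2 - 2 A^{2}\right) A = A \left(-2 - 2 A^{2}\right)$)
$\sqrt{u{\left(-546 \right)} + \left(-46539 + 128920\right) \left(236636 + 83774\right)} = \sqrt{2 \left(-546\right) \left(-1 - \left(-546\right)^{2}\right) + \left(-46539 + 128920\right) \left(236636 + 83774\right)} = \sqrt{2 \left(-546\right) \left(-1 - 298116\right) + 82381 \cdot 320410} = \sqrt{2 \left(-546\right) \left(-1 - 298116\right) + 26395696210} = \sqrt{2 \left(-546\right) \left(-298117\right) + 26395696210} = \sqrt{325543764 + 26395696210} = \sqrt{26721239974} = 143 \sqrt{1306726}$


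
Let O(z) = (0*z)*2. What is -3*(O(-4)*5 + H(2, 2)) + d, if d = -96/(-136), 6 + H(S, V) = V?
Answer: 216/17 ≈ 12.706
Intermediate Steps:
O(z) = 0 (O(z) = 0*2 = 0)
H(S, V) = -6 + V
d = 12/17 (d = -96*(-1/136) = 12/17 ≈ 0.70588)
-3*(O(-4)*5 + H(2, 2)) + d = -3*(0*5 + (-6 + 2)) + 12/17 = -3*(0 - 4) + 12/17 = -3*(-4) + 12/17 = 12 + 12/17 = 216/17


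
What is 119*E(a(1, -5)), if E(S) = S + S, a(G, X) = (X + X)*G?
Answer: -2380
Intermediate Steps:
a(G, X) = 2*G*X (a(G, X) = (2*X)*G = 2*G*X)
E(S) = 2*S
119*E(a(1, -5)) = 119*(2*(2*1*(-5))) = 119*(2*(-10)) = 119*(-20) = -2380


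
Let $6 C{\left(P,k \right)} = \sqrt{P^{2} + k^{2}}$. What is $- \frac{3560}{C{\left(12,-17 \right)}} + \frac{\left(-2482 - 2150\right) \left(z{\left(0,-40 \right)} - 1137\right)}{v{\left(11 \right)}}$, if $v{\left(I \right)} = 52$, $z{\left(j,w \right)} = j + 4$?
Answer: $\frac{1312014}{13} - \frac{21360 \sqrt{433}}{433} \approx 99898.0$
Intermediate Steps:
$z{\left(j,w \right)} = 4 + j$
$C{\left(P,k \right)} = \frac{\sqrt{P^{2} + k^{2}}}{6}$
$- \frac{3560}{C{\left(12,-17 \right)}} + \frac{\left(-2482 - 2150\right) \left(z{\left(0,-40 \right)} - 1137\right)}{v{\left(11 \right)}} = - \frac{3560}{\frac{1}{6} \sqrt{12^{2} + \left(-17\right)^{2}}} + \frac{\left(-2482 - 2150\right) \left(\left(4 + 0\right) - 1137\right)}{52} = - \frac{3560}{\frac{1}{6} \sqrt{144 + 289}} + - 4632 \left(4 - 1137\right) \frac{1}{52} = - \frac{3560}{\frac{1}{6} \sqrt{433}} + \left(-4632\right) \left(-1133\right) \frac{1}{52} = - 3560 \frac{6 \sqrt{433}}{433} + 5248056 \cdot \frac{1}{52} = - \frac{21360 \sqrt{433}}{433} + \frac{1312014}{13} = \frac{1312014}{13} - \frac{21360 \sqrt{433}}{433}$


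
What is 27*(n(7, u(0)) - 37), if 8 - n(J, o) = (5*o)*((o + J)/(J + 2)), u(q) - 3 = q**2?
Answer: -1233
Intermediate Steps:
u(q) = 3 + q**2
n(J, o) = 8 - 5*o*(J + o)/(2 + J) (n(J, o) = 8 - 5*o*(o + J)/(J + 2) = 8 - 5*o*(J + o)/(2 + J))
27*(n(7, u(0)) - 37) = 27*((16 - 5*(3 + 0**2)**2 + 8*7 - 5*7*(3 + 0**2))/(2 + 7) - 37) = 27*((16 - 5*(3 + 0)**2 + 56 - 5*7*(3 + 0))/9 - 37) = 27*((16 - 5*3**2 + 56 - 5*7*3)/9 - 37) = 27*((16 - 5*9 + 56 - 105)/9 - 37) = 27*((16 - 45 + 56 - 105)/9 - 37) = 27*((1/9)*(-78) - 37) = 27*(-26/3 - 37) = 27*(-137/3) = -1233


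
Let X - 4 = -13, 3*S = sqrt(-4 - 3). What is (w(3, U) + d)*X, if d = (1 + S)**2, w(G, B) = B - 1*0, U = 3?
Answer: -29 - 6*I*sqrt(7) ≈ -29.0 - 15.875*I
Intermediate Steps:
w(G, B) = B (w(G, B) = B + 0 = B)
S = I*sqrt(7)/3 (S = sqrt(-4 - 3)/3 = sqrt(-7)/3 = (I*sqrt(7))/3 = I*sqrt(7)/3 ≈ 0.88192*I)
X = -9 (X = 4 - 13 = -9)
d = (1 + I*sqrt(7)/3)**2 ≈ 0.22222 + 1.7638*I
(w(3, U) + d)*X = (3 + (3 + I*sqrt(7))**2/9)*(-9) = -27 - (3 + I*sqrt(7))**2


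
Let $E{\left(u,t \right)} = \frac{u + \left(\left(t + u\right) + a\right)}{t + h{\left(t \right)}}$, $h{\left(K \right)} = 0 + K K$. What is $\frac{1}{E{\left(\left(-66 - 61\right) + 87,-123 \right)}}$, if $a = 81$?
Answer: $-123$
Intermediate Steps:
$h{\left(K \right)} = K^{2}$ ($h{\left(K \right)} = 0 + K^{2} = K^{2}$)
$E{\left(u,t \right)} = \frac{81 + t + 2 u}{t + t^{2}}$ ($E{\left(u,t \right)} = \frac{u + \left(\left(t + u\right) + 81\right)}{t + t^{2}} = \frac{u + \left(81 + t + u\right)}{t + t^{2}} = \frac{81 + t + 2 u}{t + t^{2}}$)
$\frac{1}{E{\left(\left(-66 - 61\right) + 87,-123 \right)}} = \frac{1}{\frac{1}{-123} \frac{1}{1 - 123} \left(81 - 123 + 2 \left(\left(-66 - 61\right) + 87\right)\right)} = \frac{1}{\left(- \frac{1}{123}\right) \frac{1}{-122} \left(81 - 123 + 2 \left(-127 + 87\right)\right)} = \frac{1}{\left(- \frac{1}{123}\right) \left(- \frac{1}{122}\right) \left(81 - 123 + 2 \left(-40\right)\right)} = \frac{1}{\left(- \frac{1}{123}\right) \left(- \frac{1}{122}\right) \left(81 - 123 - 80\right)} = \frac{1}{\left(- \frac{1}{123}\right) \left(- \frac{1}{122}\right) \left(-122\right)} = \frac{1}{- \frac{1}{123}} = -123$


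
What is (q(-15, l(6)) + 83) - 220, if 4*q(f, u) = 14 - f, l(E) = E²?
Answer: -519/4 ≈ -129.75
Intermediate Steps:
q(f, u) = 7/2 - f/4 (q(f, u) = (14 - f)/4 = 7/2 - f/4)
(q(-15, l(6)) + 83) - 220 = ((7/2 - ¼*(-15)) + 83) - 220 = ((7/2 + 15/4) + 83) - 220 = (29/4 + 83) - 220 = 361/4 - 220 = -519/4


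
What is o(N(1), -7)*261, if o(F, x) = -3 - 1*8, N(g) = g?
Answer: -2871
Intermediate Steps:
o(F, x) = -11 (o(F, x) = -3 - 8 = -11)
o(N(1), -7)*261 = -11*261 = -2871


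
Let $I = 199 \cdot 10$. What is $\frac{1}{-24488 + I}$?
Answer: $- \frac{1}{22498} \approx -4.4448 \cdot 10^{-5}$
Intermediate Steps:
$I = 1990$
$\frac{1}{-24488 + I} = \frac{1}{-24488 + 1990} = \frac{1}{-22498} = - \frac{1}{22498}$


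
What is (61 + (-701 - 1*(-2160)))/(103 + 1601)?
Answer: 190/213 ≈ 0.89202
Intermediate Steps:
(61 + (-701 - 1*(-2160)))/(103 + 1601) = (61 + (-701 + 2160))/1704 = (61 + 1459)*(1/1704) = 1520*(1/1704) = 190/213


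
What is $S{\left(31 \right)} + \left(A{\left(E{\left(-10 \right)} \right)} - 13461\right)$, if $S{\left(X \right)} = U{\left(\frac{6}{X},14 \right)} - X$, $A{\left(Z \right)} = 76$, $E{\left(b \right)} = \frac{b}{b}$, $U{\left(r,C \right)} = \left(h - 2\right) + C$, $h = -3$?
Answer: $-13407$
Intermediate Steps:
$U{\left(r,C \right)} = -5 + C$ ($U{\left(r,C \right)} = \left(-3 - 2\right) + C = -5 + C$)
$E{\left(b \right)} = 1$
$S{\left(X \right)} = 9 - X$ ($S{\left(X \right)} = \left(-5 + 14\right) - X = 9 - X$)
$S{\left(31 \right)} + \left(A{\left(E{\left(-10 \right)} \right)} - 13461\right) = \left(9 - 31\right) + \left(76 - 13461\right) = \left(9 - 31\right) - 13385 = -22 - 13385 = -13407$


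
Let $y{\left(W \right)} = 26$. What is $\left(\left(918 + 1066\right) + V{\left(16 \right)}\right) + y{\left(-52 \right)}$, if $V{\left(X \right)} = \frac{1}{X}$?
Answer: $\frac{32161}{16} \approx 2010.1$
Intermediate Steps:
$\left(\left(918 + 1066\right) + V{\left(16 \right)}\right) + y{\left(-52 \right)} = \left(\left(918 + 1066\right) + \frac{1}{16}\right) + 26 = \left(1984 + \frac{1}{16}\right) + 26 = \frac{31745}{16} + 26 = \frac{32161}{16}$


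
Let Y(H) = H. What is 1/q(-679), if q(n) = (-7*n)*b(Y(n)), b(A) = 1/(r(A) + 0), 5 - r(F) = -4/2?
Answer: 1/679 ≈ 0.0014728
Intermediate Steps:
r(F) = 7 (r(F) = 5 - (-4)/2 = 5 - 1*(-2) = 5 + 2 = 7)
b(A) = ⅐ (b(A) = 1/(7 + 0) = 1/7 = ⅐)
q(n) = -n (q(n) = -7*n*(⅐) = -n)
1/q(-679) = 1/(-1*(-679)) = 1/679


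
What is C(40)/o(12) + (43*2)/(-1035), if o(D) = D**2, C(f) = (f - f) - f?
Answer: -83/230 ≈ -0.36087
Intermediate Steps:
C(f) = -f (C(f) = 0 - f = -f)
C(40)/o(12) + (43*2)/(-1035) = (-1*40)/(12**2) + (43*2)/(-1035) = -40/144 + 86*(-1/1035) = -40*1/144 - 86/1035 = -5/18 - 86/1035 = -83/230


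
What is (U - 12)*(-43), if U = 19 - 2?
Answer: -215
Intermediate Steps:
U = 17
(U - 12)*(-43) = (17 - 12)*(-43) = 5*(-43) = -215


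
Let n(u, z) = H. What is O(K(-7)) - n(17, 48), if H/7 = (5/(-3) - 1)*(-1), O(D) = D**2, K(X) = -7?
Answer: 91/3 ≈ 30.333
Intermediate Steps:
H = 56/3 (H = 7*((5/(-3) - 1)*(-1)) = 7*((5*(-1/3) - 1)*(-1)) = 7*((-5/3 - 1)*(-1)) = 7*(-8/3*(-1)) = 7*(8/3) = 56/3 ≈ 18.667)
n(u, z) = 56/3
O(K(-7)) - n(17, 48) = (-7)**2 - 1*56/3 = 49 - 56/3 = 91/3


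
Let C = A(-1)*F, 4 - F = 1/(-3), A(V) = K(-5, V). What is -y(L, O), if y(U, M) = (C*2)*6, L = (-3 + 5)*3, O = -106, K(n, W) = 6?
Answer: -312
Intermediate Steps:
L = 6 (L = 2*3 = 6)
A(V) = 6
F = 13/3 (F = 4 - 1/(-3) = 4 - 1*(-⅓) = 4 + ⅓ = 13/3 ≈ 4.3333)
C = 26 (C = 6*(13/3) = 26)
y(U, M) = 312 (y(U, M) = (26*2)*6 = 52*6 = 312)
-y(L, O) = -1*312 = -312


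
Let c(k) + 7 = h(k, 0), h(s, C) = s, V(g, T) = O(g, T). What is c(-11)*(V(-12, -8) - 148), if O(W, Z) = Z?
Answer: 2808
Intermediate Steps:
V(g, T) = T
c(k) = -7 + k
c(-11)*(V(-12, -8) - 148) = (-7 - 11)*(-8 - 148) = -18*(-156) = 2808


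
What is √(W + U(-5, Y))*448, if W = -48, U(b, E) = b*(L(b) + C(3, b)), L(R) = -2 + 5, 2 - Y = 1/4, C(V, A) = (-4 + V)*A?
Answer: 896*I*√22 ≈ 4202.6*I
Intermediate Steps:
C(V, A) = A*(-4 + V)
Y = 7/4 (Y = 2 - 1/4 = 2 - 1*¼ = 2 - ¼ = 7/4 ≈ 1.7500)
L(R) = 3
U(b, E) = b*(3 - b) (U(b, E) = b*(3 + b*(-4 + 3)) = b*(3 + b*(-1)) = b*(3 - b))
√(W + U(-5, Y))*448 = √(-48 - 5*(3 - 1*(-5)))*448 = √(-48 - 5*(3 + 5))*448 = √(-48 - 5*8)*448 = √(-48 - 40)*448 = √(-88)*448 = (2*I*√22)*448 = 896*I*√22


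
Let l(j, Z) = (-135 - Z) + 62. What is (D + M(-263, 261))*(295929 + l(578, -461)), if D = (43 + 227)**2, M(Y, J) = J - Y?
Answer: 21756779408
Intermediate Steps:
l(j, Z) = -73 - Z
D = 72900 (D = 270**2 = 72900)
(D + M(-263, 261))*(295929 + l(578, -461)) = (72900 + (261 - 1*(-263)))*(295929 + (-73 - 1*(-461))) = (72900 + (261 + 263))*(295929 + (-73 + 461)) = (72900 + 524)*(295929 + 388) = 73424*296317 = 21756779408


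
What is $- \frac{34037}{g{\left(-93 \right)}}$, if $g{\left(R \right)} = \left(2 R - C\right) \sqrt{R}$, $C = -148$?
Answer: $- \frac{34037 i \sqrt{93}}{3534} \approx - 92.881 i$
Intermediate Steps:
$g{\left(R \right)} = \sqrt{R} \left(148 + 2 R\right)$ ($g{\left(R \right)} = \left(2 R - -148\right) \sqrt{R} = \left(2 R + 148\right) \sqrt{R} = \left(148 + 2 R\right) \sqrt{R} = \sqrt{R} \left(148 + 2 R\right)$)
$- \frac{34037}{g{\left(-93 \right)}} = - \frac{34037}{2 \sqrt{-93} \left(74 - 93\right)} = - \frac{34037}{2 i \sqrt{93} \left(-19\right)} = - \frac{34037}{\left(-38\right) i \sqrt{93}} = - 34037 \frac{i \sqrt{93}}{3534} = - \frac{34037 i \sqrt{93}}{3534}$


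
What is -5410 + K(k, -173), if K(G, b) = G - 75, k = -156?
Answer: -5641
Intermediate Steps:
K(G, b) = -75 + G
-5410 + K(k, -173) = -5410 + (-75 - 156) = -5410 - 231 = -5641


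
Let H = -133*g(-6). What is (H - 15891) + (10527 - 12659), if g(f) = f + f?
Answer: -16427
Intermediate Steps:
g(f) = 2*f
H = 1596 (H = -266*(-6) = -133*(-12) = 1596)
(H - 15891) + (10527 - 12659) = (1596 - 15891) + (10527 - 12659) = -14295 - 2132 = -16427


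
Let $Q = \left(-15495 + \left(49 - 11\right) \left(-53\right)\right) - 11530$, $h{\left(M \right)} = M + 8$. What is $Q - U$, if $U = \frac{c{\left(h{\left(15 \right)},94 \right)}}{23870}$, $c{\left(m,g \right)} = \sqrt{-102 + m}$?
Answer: $-29039 - \frac{i \sqrt{79}}{23870} \approx -29039.0 - 0.00037236 i$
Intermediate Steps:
$h{\left(M \right)} = 8 + M$
$U = \frac{i \sqrt{79}}{23870}$ ($U = \frac{\sqrt{-102 + \left(8 + 15\right)}}{23870} = \sqrt{-102 + 23} \cdot \frac{1}{23870} = \sqrt{-79} \cdot \frac{1}{23870} = i \sqrt{79} \cdot \frac{1}{23870} = \frac{i \sqrt{79}}{23870} \approx 0.00037236 i$)
$Q = -29039$ ($Q = \left(-15495 + 38 \left(-53\right)\right) - 11530 = \left(-15495 - 2014\right) - 11530 = -17509 - 11530 = -29039$)
$Q - U = -29039 - \frac{i \sqrt{79}}{23870}$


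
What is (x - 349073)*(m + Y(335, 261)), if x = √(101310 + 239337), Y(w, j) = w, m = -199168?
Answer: 69407231809 - 198833*√340647 ≈ 6.9291e+10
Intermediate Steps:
x = √340647 ≈ 583.65
(x - 349073)*(m + Y(335, 261)) = (√340647 - 349073)*(-199168 + 335) = (-349073 + √340647)*(-198833) = 69407231809 - 198833*√340647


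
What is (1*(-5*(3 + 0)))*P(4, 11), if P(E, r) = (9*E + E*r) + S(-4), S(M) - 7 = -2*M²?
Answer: -825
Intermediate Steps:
S(M) = 7 - 2*M²
P(E, r) = -25 + 9*E + E*r (P(E, r) = (9*E + E*r) + (7 - 2*(-4)²) = (9*E + E*r) + (7 - 2*16) = (9*E + E*r) + (7 - 32) = (9*E + E*r) - 25 = -25 + 9*E + E*r)
(1*(-5*(3 + 0)))*P(4, 11) = (1*(-5*(3 + 0)))*(-25 + 9*4 + 4*11) = (1*(-5*3))*(-25 + 36 + 44) = (1*(-15))*55 = -15*55 = -825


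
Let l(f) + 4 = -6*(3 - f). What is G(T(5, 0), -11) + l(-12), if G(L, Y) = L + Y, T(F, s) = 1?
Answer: -104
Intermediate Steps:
l(f) = -22 + 6*f (l(f) = -4 - 6*(3 - f) = -4 + (-18 + 6*f) = -22 + 6*f)
G(T(5, 0), -11) + l(-12) = (1 - 11) + (-22 + 6*(-12)) = -10 + (-22 - 72) = -10 - 94 = -104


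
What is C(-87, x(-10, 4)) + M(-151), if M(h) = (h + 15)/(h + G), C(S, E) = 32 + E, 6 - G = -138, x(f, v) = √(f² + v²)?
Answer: 360/7 + 2*√29 ≈ 62.199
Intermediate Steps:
G = 144 (G = 6 - 1*(-138) = 6 + 138 = 144)
M(h) = (15 + h)/(144 + h) (M(h) = (h + 15)/(h + 144) = (15 + h)/(144 + h))
C(-87, x(-10, 4)) + M(-151) = (32 + √((-10)² + 4²)) + (15 - 151)/(144 - 151) = (32 + √(100 + 16)) - 136/(-7) = (32 + √116) - ⅐*(-136) = (32 + 2*√29) + 136/7 = 360/7 + 2*√29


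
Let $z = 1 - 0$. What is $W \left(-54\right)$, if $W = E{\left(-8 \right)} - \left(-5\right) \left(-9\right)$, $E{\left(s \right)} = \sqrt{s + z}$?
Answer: $2430 - 54 i \sqrt{7} \approx 2430.0 - 142.87 i$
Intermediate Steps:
$z = 1$ ($z = 1 + 0 = 1$)
$E{\left(s \right)} = \sqrt{1 + s}$ ($E{\left(s \right)} = \sqrt{s + 1} = \sqrt{1 + s}$)
$W = -45 + i \sqrt{7}$ ($W = \sqrt{1 - 8} - \left(-5\right) \left(-9\right) = \sqrt{-7} - 45 = i \sqrt{7} - 45 = -45 + i \sqrt{7} \approx -45.0 + 2.6458 i$)
$W \left(-54\right) = \left(-45 + i \sqrt{7}\right) \left(-54\right) = 2430 - 54 i \sqrt{7}$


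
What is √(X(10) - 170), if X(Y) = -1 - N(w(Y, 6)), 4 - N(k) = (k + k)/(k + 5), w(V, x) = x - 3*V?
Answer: I*√62263/19 ≈ 13.133*I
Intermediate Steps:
N(k) = 4 - 2*k/(5 + k) (N(k) = 4 - (k + k)/(k + 5) = 4 - 2*k/(5 + k))
X(Y) = -1 - 2*(16 - 3*Y)/(11 - 3*Y) (X(Y) = -1 - 2*(10 + (6 - 3*Y))/(5 + (6 - 3*Y)) = -1 - 2*(16 - 3*Y)/(11 - 3*Y))
√(X(10) - 170) = √((43 - 9*10)/(-11 + 3*10) - 170) = √((43 - 90)/(-11 + 30) - 170) = √(-47/19 - 170) = √(-3277/19) = I*√62263/19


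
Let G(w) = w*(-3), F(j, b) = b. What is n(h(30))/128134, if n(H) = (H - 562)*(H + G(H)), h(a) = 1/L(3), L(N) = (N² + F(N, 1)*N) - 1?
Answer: 6181/7752107 ≈ 0.00079733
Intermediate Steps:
G(w) = -3*w
L(N) = -1 + N + N² (L(N) = (N² + 1*N) - 1 = (N² + N) - 1 = (N + N²) - 1 = -1 + N + N²)
h(a) = 1/11 (h(a) = 1/(-1 + 3 + 3²) = 1/(-1 + 3 + 9) = 1/11)
n(H) = -2*H*(-562 + H) (n(H) = (H - 562)*(H - 3*H) = (-562 + H)*(-2*H) = -2*H*(-562 + H))
n(h(30))/128134 = (2*(1/11)*(562 - 1*1/11))/128134 = (2*(1/11)*(562 - 1/11))*(1/128134) = (2*(1/11)*(6181/11))*(1/128134) = (12362/121)*(1/128134) = 6181/7752107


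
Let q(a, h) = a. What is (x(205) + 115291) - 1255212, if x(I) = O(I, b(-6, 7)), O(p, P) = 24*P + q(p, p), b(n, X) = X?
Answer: -1139548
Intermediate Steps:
O(p, P) = p + 24*P (O(p, P) = 24*P + p = p + 24*P)
x(I) = 168 + I (x(I) = I + 24*7 = I + 168 = 168 + I)
(x(205) + 115291) - 1255212 = ((168 + 205) + 115291) - 1255212 = (373 + 115291) - 1255212 = 115664 - 1255212 = -1139548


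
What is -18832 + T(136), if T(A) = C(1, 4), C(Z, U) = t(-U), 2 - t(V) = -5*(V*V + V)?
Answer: -18770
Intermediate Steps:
t(V) = 2 + 5*V + 5*V² (t(V) = 2 - (-5)*(V*V + V) = 2 - (-5)*(V² + V) = 2 - (-5)*(V + V²) = 2 - (-5*V - 5*V²) = 2 + (5*V + 5*V²) = 2 + 5*V + 5*V²)
C(Z, U) = 2 - 5*U + 5*U² (C(Z, U) = 2 + 5*(-U) + 5*(-U)² = 2 - 5*U + 5*U²)
T(A) = 62 (T(A) = 2 - 5*4 + 5*4² = 2 - 20 + 5*16 = 2 - 20 + 80 = 62)
-18832 + T(136) = -18832 + 62 = -18770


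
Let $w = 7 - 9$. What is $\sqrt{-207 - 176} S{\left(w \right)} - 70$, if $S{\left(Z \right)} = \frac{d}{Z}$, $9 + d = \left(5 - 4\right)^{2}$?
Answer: $-70 + 4 i \sqrt{383} \approx -70.0 + 78.281 i$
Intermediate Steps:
$d = -8$ ($d = -9 + \left(5 - 4\right)^{2} = -9 + 1^{2} = -9 + 1 = -8$)
$w = -2$ ($w = 7 - 9 = -2$)
$S{\left(Z \right)} = - \frac{8}{Z}$
$\sqrt{-207 - 176} S{\left(w \right)} - 70 = \sqrt{-207 - 176} \left(- \frac{8}{-2}\right) - 70 = \sqrt{-383} \left(\left(-8\right) \left(- \frac{1}{2}\right)\right) - 70 = i \sqrt{383} \cdot 4 - 70 = 4 i \sqrt{383} - 70 = -70 + 4 i \sqrt{383}$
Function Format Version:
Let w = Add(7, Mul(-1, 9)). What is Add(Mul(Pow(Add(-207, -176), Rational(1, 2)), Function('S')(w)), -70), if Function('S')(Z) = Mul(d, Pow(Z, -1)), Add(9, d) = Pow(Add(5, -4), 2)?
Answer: Add(-70, Mul(4, I, Pow(383, Rational(1, 2)))) ≈ Add(-70.000, Mul(78.281, I))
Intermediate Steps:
d = -8 (d = Add(-9, Pow(Add(5, -4), 2)) = Add(-9, Pow(1, 2)) = Add(-9, 1) = -8)
w = -2 (w = Add(7, -9) = -2)
Function('S')(Z) = Mul(-8, Pow(Z, -1))
Add(Mul(Pow(Add(-207, -176), Rational(1, 2)), Function('S')(w)), -70) = Add(Mul(Pow(Add(-207, -176), Rational(1, 2)), Mul(-8, Pow(-2, -1))), -70) = Add(Mul(Pow(-383, Rational(1, 2)), Mul(-8, Rational(-1, 2))), -70) = Add(Mul(Mul(I, Pow(383, Rational(1, 2))), 4), -70) = Add(Mul(4, I, Pow(383, Rational(1, 2))), -70) = Add(-70, Mul(4, I, Pow(383, Rational(1, 2))))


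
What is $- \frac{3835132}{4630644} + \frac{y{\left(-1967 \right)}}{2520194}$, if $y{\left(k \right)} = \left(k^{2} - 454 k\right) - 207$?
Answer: $\frac{1548173375999}{1458765153117} \approx 1.0613$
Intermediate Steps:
$y{\left(k \right)} = -207 + k^{2} - 454 k$
$- \frac{3835132}{4630644} + \frac{y{\left(-1967 \right)}}{2520194} = - \frac{3835132}{4630644} + \frac{-207 + \left(-1967\right)^{2} - -893018}{2520194} = \left(-3835132\right) \frac{1}{4630644} + \left(-207 + 3869089 + 893018\right) \frac{1}{2520194} = - \frac{958783}{1157661} + 4761900 \cdot \frac{1}{2520194} = - \frac{958783}{1157661} + \frac{2380950}{1260097} = \frac{1548173375999}{1458765153117}$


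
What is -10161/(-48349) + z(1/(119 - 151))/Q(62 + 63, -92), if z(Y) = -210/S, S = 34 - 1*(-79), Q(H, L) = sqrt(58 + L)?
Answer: 10161/48349 + 105*I*sqrt(34)/1921 ≈ 0.21016 + 0.31871*I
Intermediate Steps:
S = 113 (S = 34 + 79 = 113)
z(Y) = -210/113
-10161/(-48349) + z(1/(119 - 151))/Q(62 + 63, -92) = -10161/(-48349) - 210/(113*sqrt(58 - 92)) = -10161*(-1/48349) - 210*(-I*sqrt(34)/34)/113 = 10161/48349 - 210*(-I*sqrt(34)/34)/113 = 10161/48349 - (-105)*I*sqrt(34)/1921 = 10161/48349 + 105*I*sqrt(34)/1921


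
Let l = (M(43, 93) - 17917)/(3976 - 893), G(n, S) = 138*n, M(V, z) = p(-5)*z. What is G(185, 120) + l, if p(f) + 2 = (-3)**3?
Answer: 78688376/3083 ≈ 25523.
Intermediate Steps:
p(f) = -29 (p(f) = -2 + (-3)**3 = -2 - 27 = -29)
M(V, z) = -29*z
l = -20614/3083 (l = (-29*93 - 17917)/(3976 - 893) = (-2697 - 17917)/3083 = -20614*1/3083 = -20614/3083 ≈ -6.6863)
G(185, 120) + l = 138*185 - 20614/3083 = 25530 - 20614/3083 = 78688376/3083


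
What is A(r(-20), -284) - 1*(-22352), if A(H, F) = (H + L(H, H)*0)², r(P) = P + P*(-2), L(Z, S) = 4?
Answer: 22752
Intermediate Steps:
r(P) = -P (r(P) = P - 2*P = -P)
A(H, F) = H² (A(H, F) = (H + 4*0)² = (H + 0)² = H²)
A(r(-20), -284) - 1*(-22352) = (-1*(-20))² - 1*(-22352) = 20² + 22352 = 400 + 22352 = 22752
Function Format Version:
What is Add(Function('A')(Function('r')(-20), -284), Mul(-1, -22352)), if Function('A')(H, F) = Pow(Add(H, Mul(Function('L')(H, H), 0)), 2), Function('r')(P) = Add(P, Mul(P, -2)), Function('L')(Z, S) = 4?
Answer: 22752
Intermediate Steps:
Function('r')(P) = Mul(-1, P) (Function('r')(P) = Add(P, Mul(-2, P)) = Mul(-1, P))
Function('A')(H, F) = Pow(H, 2) (Function('A')(H, F) = Pow(Add(H, Mul(4, 0)), 2) = Pow(Add(H, 0), 2) = Pow(H, 2))
Add(Function('A')(Function('r')(-20), -284), Mul(-1, -22352)) = Add(Pow(Mul(-1, -20), 2), Mul(-1, -22352)) = Add(Pow(20, 2), 22352) = Add(400, 22352) = 22752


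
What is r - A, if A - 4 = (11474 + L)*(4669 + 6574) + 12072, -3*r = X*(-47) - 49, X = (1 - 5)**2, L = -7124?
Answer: -48918859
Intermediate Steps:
X = 16 (X = (-4)**2 = 16)
r = 267 (r = -(16*(-47) - 49)/3 = -(-752 - 49)/3 = -1/3*(-801) = 267)
A = 48919126 (A = 4 + ((11474 - 7124)*(4669 + 6574) + 12072) = 4 + (4350*11243 + 12072) = 4 + (48907050 + 12072) = 4 + 48919122 = 48919126)
r - A = 267 - 1*48919126 = 267 - 48919126 = -48918859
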